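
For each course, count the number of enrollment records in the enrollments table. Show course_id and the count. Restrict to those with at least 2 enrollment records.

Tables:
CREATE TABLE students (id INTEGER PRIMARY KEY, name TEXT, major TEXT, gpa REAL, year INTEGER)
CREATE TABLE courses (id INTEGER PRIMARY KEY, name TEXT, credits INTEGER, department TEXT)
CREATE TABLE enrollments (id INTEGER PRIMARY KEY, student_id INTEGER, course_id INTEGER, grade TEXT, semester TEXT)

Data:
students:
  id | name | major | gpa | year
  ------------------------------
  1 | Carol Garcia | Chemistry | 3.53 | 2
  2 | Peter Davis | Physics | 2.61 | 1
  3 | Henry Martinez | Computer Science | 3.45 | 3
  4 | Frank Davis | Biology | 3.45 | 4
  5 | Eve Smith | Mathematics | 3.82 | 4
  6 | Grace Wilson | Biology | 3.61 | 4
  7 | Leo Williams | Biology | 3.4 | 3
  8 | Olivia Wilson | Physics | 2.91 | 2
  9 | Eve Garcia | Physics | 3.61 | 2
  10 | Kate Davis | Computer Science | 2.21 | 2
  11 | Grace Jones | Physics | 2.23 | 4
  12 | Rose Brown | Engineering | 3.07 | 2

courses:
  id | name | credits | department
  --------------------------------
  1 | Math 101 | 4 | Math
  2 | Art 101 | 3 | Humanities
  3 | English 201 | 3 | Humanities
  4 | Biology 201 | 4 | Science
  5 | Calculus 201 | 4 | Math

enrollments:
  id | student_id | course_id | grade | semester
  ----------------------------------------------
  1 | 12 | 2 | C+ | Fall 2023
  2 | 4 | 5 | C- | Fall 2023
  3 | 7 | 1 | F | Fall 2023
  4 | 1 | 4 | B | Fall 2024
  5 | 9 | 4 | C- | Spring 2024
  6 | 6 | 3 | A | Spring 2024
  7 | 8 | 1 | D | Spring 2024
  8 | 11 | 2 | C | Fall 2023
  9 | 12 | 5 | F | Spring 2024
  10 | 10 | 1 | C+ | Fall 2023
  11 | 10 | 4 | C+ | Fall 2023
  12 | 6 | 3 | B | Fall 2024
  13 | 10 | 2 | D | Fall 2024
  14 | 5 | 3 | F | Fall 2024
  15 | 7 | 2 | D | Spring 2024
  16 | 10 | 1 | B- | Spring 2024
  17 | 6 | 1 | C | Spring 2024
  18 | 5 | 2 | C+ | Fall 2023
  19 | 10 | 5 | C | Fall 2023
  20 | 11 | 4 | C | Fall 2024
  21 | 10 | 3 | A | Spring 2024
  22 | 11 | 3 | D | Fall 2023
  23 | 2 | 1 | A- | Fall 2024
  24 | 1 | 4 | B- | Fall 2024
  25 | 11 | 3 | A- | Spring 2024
SELECT course_id, COUNT(*) AS enrollment_count FROM enrollments GROUP BY course_id HAVING COUNT(*) >= 2

Execution result:
course_id | enrollment_count
1 | 6
2 | 5
3 | 6
4 | 5
5 | 3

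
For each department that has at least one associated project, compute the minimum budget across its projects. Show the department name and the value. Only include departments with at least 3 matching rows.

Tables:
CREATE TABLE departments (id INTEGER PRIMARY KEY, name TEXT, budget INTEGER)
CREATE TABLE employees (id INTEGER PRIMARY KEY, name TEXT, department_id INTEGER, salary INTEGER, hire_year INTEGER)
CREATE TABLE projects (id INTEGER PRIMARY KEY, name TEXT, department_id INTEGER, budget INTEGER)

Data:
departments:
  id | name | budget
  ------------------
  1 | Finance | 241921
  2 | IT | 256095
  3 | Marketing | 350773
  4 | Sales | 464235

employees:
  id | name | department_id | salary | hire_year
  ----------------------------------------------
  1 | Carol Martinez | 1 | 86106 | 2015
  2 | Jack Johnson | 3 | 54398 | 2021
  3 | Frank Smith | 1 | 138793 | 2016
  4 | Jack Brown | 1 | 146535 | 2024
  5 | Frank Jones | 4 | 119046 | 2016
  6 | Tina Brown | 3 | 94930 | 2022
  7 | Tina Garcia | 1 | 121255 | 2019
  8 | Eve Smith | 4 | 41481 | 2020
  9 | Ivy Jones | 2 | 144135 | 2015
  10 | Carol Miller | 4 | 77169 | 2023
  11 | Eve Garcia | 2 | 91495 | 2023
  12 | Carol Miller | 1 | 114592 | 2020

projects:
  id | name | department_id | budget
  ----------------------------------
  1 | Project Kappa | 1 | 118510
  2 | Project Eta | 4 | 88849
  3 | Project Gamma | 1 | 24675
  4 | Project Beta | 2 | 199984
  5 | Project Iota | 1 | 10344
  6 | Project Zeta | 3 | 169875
SELECT p.name, MIN(c.budget) AS min_budget FROM projects c JOIN departments p ON c.department_id = p.id GROUP BY p.id, p.name HAVING COUNT(*) >= 3

Execution result:
name | min_budget
Finance | 10344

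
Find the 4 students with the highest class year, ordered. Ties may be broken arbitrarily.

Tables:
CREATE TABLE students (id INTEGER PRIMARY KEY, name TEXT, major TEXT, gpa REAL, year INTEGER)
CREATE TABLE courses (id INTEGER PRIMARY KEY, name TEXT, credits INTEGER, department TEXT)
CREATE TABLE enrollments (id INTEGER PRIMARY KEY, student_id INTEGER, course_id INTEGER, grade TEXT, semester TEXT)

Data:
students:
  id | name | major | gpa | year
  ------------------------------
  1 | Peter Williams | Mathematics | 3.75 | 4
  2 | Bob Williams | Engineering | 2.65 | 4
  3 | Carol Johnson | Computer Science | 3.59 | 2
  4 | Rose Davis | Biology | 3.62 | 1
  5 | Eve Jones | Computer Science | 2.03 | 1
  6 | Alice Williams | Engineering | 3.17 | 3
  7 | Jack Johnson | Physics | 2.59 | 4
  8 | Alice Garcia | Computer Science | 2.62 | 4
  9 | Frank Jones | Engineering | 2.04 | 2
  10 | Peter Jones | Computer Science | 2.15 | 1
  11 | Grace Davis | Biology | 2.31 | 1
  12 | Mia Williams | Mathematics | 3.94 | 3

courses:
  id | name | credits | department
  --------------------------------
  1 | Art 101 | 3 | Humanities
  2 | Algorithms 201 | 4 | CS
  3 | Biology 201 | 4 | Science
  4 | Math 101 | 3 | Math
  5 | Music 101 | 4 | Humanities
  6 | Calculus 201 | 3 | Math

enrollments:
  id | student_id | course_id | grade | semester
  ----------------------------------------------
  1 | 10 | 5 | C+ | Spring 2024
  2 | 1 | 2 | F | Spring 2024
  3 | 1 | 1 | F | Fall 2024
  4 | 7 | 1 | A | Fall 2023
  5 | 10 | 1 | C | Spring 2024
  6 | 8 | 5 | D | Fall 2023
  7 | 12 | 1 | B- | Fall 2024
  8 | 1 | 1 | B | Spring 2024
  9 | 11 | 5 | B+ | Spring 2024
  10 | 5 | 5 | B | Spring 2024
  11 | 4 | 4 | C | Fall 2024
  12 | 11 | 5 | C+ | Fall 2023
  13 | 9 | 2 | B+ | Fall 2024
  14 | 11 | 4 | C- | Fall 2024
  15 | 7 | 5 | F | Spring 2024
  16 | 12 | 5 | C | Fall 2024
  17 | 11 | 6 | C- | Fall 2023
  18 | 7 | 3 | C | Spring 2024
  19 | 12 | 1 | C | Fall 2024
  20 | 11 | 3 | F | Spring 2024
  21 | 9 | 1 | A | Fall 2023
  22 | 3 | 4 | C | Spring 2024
SELECT name, year FROM students ORDER BY year DESC LIMIT 4

Execution result:
name | year
Peter Williams | 4
Bob Williams | 4
Jack Johnson | 4
Alice Garcia | 4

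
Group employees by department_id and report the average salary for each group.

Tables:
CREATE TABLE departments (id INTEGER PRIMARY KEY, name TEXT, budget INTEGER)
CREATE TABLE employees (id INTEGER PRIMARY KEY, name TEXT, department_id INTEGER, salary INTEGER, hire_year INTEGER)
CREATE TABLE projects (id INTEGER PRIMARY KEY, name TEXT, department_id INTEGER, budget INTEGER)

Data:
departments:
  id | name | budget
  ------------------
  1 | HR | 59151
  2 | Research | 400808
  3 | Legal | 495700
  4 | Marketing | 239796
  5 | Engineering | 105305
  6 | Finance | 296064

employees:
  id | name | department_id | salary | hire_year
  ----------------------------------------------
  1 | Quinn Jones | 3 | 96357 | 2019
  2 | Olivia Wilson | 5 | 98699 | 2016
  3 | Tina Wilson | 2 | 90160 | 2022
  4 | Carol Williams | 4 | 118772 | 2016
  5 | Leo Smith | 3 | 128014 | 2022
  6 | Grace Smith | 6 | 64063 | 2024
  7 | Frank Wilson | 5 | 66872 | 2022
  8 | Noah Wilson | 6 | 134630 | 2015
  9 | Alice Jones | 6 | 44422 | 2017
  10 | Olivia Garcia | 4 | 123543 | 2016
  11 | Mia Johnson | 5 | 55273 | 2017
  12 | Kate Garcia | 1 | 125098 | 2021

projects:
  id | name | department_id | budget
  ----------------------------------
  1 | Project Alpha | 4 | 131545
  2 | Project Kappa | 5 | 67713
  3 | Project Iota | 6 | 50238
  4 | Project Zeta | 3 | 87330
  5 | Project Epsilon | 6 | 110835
SELECT department_id, AVG(salary) AS avg_salary FROM employees GROUP BY department_id

Execution result:
department_id | avg_salary
1 | 125098.00
2 | 90160.00
3 | 112185.50
4 | 121157.50
5 | 73614.67
6 | 81038.33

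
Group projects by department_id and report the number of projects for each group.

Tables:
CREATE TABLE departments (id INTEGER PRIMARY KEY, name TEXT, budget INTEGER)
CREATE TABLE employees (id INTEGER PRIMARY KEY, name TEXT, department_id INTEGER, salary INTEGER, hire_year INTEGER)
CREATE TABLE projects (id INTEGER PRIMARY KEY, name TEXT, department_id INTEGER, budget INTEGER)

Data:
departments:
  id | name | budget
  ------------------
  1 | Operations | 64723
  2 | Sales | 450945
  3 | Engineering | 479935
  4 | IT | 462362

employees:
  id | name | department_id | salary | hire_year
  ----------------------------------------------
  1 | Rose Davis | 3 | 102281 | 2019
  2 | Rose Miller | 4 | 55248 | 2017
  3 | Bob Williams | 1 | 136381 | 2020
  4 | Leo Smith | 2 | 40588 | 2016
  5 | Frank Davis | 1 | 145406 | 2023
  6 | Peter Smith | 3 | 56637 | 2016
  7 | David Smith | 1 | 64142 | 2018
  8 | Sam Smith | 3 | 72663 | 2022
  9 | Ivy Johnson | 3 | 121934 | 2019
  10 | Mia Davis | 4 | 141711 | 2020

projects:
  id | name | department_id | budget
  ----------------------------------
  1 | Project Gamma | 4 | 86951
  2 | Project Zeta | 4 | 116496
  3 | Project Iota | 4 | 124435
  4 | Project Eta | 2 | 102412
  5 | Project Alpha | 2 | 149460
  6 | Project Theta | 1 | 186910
SELECT department_id, COUNT(*) AS n FROM projects GROUP BY department_id

Execution result:
department_id | n
1 | 1
2 | 2
4 | 3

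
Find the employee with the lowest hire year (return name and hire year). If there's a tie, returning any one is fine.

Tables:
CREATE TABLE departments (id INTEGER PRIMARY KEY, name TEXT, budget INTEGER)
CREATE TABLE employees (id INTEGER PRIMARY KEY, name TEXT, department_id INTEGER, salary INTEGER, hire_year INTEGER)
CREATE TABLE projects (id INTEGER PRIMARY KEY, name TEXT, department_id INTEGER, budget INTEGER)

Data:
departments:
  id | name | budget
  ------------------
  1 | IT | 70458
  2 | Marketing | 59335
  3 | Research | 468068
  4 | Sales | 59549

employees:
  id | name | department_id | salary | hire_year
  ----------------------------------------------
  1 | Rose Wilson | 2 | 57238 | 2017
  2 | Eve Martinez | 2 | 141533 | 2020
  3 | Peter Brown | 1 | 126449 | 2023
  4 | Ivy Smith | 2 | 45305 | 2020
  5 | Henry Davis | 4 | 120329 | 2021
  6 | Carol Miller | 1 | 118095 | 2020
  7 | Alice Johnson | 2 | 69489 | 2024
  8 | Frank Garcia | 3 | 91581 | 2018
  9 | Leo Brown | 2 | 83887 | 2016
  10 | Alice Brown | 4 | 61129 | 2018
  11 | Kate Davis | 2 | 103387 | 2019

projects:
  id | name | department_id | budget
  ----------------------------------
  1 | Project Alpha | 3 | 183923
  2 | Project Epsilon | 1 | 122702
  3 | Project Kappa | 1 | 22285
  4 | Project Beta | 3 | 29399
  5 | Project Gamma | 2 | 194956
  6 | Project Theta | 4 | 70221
SELECT name, hire_year FROM employees ORDER BY hire_year ASC LIMIT 1

Execution result:
name | hire_year
Leo Brown | 2016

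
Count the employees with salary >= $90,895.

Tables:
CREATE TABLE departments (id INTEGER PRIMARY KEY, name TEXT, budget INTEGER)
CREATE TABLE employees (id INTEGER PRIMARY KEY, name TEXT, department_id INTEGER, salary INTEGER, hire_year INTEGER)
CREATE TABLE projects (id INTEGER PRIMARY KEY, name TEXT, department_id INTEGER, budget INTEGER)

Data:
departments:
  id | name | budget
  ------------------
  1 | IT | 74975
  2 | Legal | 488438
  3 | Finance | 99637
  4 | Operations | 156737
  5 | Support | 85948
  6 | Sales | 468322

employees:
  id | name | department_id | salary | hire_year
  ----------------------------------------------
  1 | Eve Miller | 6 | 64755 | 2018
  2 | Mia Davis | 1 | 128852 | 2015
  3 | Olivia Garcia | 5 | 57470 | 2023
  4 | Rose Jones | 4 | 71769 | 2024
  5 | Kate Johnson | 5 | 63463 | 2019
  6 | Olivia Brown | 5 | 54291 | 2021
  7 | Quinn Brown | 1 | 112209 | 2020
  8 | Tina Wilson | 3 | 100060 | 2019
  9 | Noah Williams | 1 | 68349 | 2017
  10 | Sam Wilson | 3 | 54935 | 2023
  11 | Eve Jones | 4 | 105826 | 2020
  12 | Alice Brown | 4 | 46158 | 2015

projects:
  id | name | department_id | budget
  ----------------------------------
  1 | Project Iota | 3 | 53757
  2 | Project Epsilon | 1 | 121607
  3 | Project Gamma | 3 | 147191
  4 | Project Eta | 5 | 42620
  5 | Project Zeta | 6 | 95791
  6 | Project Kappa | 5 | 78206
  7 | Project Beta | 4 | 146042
SELECT COUNT(*) FROM employees WHERE salary >= 90895

Execution result:
4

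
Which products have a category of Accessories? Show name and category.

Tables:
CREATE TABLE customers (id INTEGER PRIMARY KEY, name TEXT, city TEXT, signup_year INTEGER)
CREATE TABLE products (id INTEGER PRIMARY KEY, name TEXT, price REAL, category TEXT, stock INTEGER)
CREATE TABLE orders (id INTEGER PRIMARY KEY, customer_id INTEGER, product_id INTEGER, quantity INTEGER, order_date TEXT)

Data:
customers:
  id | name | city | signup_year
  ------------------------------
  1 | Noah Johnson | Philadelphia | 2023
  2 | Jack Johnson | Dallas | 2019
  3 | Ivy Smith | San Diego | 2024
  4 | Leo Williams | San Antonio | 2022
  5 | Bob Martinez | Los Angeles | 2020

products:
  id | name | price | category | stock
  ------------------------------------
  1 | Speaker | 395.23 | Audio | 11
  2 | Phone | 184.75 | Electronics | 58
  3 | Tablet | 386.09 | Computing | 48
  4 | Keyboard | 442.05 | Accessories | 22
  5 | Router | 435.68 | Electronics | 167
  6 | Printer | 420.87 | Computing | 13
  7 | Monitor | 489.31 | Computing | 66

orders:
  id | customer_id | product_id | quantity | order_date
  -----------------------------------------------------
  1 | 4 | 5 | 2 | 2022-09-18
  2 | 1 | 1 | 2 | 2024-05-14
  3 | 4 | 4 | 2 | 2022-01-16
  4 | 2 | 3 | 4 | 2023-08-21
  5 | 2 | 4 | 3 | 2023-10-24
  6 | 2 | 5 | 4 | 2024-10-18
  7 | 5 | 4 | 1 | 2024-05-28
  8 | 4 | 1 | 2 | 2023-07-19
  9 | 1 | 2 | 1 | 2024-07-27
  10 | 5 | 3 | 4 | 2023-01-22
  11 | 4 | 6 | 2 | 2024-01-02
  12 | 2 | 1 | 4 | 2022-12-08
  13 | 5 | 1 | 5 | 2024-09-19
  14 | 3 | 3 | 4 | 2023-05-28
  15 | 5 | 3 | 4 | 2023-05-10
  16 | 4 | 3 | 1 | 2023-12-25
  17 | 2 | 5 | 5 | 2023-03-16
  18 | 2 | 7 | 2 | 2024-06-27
SELECT name, category FROM products WHERE category = 'Accessories'

Execution result:
name | category
Keyboard | Accessories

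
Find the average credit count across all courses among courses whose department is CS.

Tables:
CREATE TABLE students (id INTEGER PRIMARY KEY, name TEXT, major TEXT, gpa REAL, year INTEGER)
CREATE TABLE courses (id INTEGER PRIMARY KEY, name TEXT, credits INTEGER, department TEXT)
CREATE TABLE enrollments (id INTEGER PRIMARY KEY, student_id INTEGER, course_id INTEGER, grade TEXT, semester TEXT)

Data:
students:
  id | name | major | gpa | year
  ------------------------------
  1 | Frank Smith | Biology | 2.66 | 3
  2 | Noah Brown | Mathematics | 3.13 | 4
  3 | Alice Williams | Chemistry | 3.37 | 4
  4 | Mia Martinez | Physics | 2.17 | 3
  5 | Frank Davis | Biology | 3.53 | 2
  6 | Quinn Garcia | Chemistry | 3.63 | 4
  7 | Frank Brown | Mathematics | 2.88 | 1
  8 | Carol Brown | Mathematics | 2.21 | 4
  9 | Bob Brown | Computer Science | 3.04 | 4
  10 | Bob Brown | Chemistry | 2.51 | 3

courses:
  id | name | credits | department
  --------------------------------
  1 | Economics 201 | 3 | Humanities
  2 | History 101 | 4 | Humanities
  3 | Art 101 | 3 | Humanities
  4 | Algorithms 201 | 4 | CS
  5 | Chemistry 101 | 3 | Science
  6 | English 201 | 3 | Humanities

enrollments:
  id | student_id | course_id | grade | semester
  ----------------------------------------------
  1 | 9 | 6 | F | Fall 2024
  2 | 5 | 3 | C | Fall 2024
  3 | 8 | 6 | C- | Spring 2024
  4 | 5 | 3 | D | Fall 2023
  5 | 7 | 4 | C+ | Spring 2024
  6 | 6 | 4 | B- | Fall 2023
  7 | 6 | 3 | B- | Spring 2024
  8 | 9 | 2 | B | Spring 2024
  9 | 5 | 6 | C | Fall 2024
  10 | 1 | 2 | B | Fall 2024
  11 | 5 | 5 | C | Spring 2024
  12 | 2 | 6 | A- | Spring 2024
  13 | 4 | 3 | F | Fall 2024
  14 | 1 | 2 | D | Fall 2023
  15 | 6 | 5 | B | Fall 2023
SELECT AVG(credits) FROM courses WHERE department = 'CS'

Execution result:
4.00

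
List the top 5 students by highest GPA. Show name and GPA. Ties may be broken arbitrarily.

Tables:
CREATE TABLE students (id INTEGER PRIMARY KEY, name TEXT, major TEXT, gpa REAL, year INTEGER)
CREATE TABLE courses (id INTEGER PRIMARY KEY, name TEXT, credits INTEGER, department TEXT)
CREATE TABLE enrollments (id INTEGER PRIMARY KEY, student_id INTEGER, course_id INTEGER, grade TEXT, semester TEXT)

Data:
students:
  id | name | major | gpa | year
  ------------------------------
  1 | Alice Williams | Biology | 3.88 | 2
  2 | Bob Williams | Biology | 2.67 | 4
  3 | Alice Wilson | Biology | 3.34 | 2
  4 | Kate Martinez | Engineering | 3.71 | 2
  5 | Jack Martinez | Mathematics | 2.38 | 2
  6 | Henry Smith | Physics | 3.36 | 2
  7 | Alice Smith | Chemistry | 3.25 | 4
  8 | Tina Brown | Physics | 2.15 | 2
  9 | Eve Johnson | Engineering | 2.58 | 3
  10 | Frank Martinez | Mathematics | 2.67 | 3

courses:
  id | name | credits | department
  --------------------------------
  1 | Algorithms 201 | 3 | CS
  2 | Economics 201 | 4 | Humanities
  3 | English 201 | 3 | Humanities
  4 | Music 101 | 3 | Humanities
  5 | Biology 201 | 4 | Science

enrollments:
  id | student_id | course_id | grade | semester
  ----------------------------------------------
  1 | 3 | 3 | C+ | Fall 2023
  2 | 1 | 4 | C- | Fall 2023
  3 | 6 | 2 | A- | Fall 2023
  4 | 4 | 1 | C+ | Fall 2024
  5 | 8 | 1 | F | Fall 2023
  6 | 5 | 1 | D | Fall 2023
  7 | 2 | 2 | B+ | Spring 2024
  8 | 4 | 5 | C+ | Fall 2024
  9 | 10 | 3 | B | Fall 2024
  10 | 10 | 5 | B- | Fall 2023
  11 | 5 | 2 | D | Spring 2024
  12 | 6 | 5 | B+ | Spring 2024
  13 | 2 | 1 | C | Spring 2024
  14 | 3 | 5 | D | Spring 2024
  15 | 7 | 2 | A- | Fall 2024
SELECT name, gpa FROM students ORDER BY gpa DESC LIMIT 5

Execution result:
name | gpa
Alice Williams | 3.88
Kate Martinez | 3.71
Henry Smith | 3.36
Alice Wilson | 3.34
Alice Smith | 3.25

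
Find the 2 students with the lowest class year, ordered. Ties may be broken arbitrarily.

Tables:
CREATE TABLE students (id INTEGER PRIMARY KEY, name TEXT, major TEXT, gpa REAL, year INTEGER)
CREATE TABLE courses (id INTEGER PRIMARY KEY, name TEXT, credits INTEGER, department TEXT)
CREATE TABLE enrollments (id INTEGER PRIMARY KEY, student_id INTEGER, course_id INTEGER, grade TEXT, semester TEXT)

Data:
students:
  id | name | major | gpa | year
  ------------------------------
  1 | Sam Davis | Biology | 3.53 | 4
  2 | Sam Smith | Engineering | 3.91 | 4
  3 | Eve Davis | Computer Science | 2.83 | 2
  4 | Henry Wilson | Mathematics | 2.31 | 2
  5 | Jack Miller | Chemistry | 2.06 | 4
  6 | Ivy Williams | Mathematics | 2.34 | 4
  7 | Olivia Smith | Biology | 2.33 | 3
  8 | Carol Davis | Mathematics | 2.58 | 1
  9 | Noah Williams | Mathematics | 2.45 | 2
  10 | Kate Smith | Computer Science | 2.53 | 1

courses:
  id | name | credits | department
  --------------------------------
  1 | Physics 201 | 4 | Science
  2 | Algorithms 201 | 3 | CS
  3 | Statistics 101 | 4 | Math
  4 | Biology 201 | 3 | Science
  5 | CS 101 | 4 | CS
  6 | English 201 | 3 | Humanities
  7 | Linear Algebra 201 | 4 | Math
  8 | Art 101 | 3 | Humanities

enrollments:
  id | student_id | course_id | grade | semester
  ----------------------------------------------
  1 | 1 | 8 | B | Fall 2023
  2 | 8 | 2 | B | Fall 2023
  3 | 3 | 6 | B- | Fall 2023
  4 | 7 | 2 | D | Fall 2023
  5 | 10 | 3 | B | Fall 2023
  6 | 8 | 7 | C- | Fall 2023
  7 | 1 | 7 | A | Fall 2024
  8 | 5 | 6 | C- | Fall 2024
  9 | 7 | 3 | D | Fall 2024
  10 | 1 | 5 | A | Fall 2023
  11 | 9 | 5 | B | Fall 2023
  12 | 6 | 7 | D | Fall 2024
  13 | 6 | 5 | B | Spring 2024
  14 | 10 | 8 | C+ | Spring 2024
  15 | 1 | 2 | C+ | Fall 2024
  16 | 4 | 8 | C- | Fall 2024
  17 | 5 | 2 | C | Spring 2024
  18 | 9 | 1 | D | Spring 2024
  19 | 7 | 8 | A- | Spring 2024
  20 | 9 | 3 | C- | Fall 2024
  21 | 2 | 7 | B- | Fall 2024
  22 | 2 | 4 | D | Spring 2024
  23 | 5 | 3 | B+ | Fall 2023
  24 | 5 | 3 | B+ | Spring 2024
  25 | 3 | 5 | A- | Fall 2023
SELECT name, year FROM students ORDER BY year ASC LIMIT 2

Execution result:
name | year
Carol Davis | 1
Kate Smith | 1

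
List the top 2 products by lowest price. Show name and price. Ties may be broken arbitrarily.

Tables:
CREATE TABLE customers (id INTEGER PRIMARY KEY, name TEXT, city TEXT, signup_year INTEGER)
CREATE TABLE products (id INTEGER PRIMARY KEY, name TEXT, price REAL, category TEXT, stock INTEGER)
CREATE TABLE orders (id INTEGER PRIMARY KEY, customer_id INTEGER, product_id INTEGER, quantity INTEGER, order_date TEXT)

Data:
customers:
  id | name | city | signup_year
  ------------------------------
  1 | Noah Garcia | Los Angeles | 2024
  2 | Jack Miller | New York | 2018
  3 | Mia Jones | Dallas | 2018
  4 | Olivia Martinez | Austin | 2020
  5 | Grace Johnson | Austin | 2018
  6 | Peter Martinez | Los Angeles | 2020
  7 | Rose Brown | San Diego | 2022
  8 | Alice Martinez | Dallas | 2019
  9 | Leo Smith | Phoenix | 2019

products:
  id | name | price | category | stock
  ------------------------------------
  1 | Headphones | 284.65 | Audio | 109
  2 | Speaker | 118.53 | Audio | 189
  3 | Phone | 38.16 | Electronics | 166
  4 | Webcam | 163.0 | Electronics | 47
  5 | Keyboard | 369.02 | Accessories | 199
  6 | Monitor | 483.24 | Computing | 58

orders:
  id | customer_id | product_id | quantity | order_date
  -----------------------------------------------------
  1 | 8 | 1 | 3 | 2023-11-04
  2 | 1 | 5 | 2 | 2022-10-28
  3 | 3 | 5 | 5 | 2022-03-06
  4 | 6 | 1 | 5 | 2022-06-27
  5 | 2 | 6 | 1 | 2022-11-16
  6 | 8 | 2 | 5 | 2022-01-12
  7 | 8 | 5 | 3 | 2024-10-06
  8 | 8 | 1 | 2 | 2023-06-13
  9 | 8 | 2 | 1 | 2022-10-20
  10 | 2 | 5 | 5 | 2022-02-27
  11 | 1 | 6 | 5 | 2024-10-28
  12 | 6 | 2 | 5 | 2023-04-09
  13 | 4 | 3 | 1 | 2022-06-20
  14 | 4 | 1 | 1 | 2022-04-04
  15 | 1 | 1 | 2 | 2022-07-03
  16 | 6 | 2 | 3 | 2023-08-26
SELECT name, price FROM products ORDER BY price ASC LIMIT 2

Execution result:
name | price
Phone | 38.16
Speaker | 118.53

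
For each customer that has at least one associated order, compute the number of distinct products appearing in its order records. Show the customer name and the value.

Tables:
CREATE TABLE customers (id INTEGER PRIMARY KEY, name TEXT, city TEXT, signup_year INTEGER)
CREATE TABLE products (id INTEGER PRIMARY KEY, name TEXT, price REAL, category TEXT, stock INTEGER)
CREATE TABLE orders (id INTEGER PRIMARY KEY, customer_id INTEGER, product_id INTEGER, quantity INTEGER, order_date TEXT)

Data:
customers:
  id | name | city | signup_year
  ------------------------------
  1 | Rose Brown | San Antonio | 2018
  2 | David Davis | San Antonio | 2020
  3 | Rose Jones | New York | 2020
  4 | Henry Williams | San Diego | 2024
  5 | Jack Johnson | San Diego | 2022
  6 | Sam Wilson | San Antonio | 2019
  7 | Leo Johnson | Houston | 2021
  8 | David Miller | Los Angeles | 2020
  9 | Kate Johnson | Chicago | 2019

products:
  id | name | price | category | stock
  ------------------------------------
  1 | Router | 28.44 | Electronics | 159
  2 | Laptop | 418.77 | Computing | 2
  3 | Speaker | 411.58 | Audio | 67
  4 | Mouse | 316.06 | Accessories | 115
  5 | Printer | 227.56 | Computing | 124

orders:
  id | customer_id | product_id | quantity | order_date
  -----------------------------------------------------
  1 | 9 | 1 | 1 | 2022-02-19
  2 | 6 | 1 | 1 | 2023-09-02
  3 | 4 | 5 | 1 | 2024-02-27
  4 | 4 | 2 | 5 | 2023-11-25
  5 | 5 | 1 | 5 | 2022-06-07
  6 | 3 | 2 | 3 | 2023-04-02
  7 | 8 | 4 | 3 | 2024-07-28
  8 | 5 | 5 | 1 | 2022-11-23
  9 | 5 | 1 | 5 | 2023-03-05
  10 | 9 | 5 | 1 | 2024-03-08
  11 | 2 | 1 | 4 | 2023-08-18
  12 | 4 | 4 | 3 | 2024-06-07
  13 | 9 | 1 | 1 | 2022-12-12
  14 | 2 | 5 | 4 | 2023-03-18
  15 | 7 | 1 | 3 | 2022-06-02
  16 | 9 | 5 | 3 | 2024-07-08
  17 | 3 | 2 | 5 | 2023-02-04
SELECT p.name, COUNT(DISTINCT c.product_id) AS distinct_product_count FROM orders c JOIN customers p ON c.customer_id = p.id GROUP BY p.id, p.name

Execution result:
name | distinct_product_count
David Davis | 2
Rose Jones | 1
Henry Williams | 3
Jack Johnson | 2
Sam Wilson | 1
Leo Johnson | 1
David Miller | 1
Kate Johnson | 2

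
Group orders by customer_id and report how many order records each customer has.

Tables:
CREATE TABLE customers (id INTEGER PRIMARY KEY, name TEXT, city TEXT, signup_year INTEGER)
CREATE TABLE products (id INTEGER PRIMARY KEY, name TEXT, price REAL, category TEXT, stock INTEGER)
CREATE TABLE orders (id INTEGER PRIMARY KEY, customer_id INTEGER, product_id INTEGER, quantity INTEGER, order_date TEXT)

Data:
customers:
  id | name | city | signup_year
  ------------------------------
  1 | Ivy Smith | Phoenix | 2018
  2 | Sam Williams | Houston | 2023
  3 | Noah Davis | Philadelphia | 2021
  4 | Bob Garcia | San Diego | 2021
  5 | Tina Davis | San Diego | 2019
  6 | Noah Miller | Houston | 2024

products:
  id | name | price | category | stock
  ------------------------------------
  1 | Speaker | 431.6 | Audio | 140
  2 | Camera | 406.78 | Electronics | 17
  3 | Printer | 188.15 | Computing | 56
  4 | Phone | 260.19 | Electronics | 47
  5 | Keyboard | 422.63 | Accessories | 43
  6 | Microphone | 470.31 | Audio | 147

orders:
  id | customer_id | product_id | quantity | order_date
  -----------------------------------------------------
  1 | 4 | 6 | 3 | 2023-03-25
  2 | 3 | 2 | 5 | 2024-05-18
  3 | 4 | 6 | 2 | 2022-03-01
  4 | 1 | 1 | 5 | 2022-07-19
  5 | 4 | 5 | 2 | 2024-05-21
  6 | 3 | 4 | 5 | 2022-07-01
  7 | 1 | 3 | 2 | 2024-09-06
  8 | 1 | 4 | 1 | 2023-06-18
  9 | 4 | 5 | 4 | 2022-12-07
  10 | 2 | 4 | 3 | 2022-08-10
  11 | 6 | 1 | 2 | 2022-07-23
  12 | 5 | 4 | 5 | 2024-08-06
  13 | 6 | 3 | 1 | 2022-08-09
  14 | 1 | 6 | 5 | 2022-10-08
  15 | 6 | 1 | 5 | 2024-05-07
SELECT customer_id, COUNT(*) AS order_count FROM orders GROUP BY customer_id

Execution result:
customer_id | order_count
1 | 4
2 | 1
3 | 2
4 | 4
5 | 1
6 | 3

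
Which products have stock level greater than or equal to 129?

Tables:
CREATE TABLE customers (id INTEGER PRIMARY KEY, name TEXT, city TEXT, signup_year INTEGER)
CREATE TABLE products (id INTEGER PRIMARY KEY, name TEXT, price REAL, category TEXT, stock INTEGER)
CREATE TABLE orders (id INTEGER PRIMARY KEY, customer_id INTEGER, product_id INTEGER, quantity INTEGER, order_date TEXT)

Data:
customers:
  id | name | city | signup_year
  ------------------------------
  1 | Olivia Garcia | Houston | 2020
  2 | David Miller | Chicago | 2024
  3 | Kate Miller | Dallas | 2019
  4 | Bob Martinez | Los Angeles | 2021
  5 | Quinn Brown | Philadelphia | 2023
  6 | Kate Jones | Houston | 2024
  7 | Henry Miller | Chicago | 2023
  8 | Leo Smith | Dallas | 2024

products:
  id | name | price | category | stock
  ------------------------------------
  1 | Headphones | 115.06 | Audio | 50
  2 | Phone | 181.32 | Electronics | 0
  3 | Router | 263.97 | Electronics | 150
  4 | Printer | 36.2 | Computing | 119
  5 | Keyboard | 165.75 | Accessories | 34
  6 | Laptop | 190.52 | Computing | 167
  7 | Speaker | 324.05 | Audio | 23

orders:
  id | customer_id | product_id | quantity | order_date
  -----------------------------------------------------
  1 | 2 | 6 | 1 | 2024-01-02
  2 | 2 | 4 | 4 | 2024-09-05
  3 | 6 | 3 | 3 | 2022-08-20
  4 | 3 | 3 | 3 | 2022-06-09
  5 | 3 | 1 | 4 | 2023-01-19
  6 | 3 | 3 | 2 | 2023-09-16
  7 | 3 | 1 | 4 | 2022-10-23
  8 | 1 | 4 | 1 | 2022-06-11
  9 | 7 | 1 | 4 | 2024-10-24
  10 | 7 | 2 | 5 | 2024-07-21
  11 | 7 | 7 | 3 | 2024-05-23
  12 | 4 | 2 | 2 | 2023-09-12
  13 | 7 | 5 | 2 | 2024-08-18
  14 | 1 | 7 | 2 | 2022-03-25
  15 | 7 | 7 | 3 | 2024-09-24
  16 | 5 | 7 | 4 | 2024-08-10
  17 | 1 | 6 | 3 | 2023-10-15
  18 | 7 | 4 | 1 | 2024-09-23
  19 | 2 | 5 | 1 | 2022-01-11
SELECT name, stock FROM products WHERE stock >= 129

Execution result:
name | stock
Router | 150
Laptop | 167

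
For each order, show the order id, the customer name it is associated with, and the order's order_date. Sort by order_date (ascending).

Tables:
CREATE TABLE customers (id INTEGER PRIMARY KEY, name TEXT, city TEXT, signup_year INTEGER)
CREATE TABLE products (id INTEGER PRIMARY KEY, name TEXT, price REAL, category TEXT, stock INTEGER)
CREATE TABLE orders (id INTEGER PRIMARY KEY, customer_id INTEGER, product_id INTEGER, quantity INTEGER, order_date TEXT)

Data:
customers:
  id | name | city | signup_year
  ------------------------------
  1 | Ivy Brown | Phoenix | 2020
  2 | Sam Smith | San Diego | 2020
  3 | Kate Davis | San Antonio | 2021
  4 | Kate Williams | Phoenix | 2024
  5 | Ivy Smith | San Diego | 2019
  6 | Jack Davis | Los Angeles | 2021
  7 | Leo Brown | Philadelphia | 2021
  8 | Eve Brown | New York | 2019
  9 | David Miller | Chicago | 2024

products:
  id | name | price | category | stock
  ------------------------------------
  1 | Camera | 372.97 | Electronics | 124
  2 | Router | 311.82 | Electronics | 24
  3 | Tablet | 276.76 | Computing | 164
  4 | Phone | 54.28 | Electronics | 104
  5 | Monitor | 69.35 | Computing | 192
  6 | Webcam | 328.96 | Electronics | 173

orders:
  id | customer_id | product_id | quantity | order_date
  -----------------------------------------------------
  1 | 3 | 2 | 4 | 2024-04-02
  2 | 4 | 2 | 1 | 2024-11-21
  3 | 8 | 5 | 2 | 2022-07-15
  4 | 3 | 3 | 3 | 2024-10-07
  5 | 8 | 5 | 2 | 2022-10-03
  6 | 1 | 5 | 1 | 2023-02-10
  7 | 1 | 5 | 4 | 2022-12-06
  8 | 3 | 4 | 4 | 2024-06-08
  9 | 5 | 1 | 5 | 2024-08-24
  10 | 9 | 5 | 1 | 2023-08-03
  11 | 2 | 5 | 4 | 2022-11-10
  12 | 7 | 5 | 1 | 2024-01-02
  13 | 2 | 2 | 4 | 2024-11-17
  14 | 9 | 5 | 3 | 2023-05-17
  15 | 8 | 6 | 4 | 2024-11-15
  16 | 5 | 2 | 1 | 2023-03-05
SELECT c.id, p.name AS customer, c.order_date FROM orders c JOIN customers p ON c.customer_id = p.id ORDER BY c.order_date ASC

Execution result:
id | customer | order_date
3 | Eve Brown | 2022-07-15
5 | Eve Brown | 2022-10-03
11 | Sam Smith | 2022-11-10
7 | Ivy Brown | 2022-12-06
6 | Ivy Brown | 2023-02-10
16 | Ivy Smith | 2023-03-05
14 | David Miller | 2023-05-17
10 | David Miller | 2023-08-03
12 | Leo Brown | 2024-01-02
1 | Kate Davis | 2024-04-02
8 | Kate Davis | 2024-06-08
9 | Ivy Smith | 2024-08-24
4 | Kate Davis | 2024-10-07
15 | Eve Brown | 2024-11-15
13 | Sam Smith | 2024-11-17
2 | Kate Williams | 2024-11-21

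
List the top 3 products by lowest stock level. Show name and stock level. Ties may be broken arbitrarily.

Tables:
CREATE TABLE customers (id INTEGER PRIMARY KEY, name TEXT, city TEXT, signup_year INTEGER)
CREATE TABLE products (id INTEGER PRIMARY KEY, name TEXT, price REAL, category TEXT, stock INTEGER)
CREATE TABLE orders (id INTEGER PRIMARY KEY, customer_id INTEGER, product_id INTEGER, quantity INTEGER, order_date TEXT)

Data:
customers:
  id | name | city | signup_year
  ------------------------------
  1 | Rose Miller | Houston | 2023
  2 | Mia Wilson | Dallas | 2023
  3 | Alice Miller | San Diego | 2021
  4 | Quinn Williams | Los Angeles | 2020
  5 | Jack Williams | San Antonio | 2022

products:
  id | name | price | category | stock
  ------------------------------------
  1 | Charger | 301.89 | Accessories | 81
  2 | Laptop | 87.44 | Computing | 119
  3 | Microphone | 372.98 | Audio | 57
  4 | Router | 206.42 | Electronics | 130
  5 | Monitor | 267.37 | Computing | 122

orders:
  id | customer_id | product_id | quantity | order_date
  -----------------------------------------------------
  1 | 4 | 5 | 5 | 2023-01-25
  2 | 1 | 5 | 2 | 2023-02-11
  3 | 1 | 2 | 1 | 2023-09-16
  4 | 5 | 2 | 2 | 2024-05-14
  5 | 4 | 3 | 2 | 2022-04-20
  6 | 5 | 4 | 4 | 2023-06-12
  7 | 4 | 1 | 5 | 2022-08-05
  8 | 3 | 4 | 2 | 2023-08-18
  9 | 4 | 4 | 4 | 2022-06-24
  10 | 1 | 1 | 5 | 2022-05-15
SELECT name, stock FROM products ORDER BY stock ASC LIMIT 3

Execution result:
name | stock
Microphone | 57
Charger | 81
Laptop | 119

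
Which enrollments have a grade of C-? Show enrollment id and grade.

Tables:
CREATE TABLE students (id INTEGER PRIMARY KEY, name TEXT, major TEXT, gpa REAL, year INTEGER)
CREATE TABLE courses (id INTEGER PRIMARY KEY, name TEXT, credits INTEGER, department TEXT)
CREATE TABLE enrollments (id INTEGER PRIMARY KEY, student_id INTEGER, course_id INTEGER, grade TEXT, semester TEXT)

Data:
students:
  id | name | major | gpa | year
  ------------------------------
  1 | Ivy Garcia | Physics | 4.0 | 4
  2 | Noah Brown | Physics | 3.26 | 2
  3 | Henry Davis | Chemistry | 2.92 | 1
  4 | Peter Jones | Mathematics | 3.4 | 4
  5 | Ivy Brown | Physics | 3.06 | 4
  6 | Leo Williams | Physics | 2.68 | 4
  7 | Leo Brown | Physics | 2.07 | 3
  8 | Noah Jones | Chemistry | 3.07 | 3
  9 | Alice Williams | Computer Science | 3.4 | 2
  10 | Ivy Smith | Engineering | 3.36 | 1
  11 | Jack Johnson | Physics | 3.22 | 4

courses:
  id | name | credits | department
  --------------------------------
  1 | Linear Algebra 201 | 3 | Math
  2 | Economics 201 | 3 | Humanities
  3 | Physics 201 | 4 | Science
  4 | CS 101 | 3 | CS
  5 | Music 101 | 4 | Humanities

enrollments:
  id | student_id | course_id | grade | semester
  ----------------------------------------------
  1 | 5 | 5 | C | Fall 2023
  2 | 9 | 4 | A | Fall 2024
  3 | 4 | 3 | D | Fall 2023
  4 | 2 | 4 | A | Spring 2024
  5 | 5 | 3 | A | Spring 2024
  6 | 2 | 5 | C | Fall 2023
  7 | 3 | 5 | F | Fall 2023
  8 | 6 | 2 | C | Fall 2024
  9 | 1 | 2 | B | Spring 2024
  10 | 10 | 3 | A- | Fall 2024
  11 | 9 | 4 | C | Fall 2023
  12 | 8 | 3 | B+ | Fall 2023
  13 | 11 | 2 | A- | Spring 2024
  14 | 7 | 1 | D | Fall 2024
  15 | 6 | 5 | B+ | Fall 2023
SELECT id, grade FROM enrollments WHERE grade = 'C-'

Execution result:
(no rows)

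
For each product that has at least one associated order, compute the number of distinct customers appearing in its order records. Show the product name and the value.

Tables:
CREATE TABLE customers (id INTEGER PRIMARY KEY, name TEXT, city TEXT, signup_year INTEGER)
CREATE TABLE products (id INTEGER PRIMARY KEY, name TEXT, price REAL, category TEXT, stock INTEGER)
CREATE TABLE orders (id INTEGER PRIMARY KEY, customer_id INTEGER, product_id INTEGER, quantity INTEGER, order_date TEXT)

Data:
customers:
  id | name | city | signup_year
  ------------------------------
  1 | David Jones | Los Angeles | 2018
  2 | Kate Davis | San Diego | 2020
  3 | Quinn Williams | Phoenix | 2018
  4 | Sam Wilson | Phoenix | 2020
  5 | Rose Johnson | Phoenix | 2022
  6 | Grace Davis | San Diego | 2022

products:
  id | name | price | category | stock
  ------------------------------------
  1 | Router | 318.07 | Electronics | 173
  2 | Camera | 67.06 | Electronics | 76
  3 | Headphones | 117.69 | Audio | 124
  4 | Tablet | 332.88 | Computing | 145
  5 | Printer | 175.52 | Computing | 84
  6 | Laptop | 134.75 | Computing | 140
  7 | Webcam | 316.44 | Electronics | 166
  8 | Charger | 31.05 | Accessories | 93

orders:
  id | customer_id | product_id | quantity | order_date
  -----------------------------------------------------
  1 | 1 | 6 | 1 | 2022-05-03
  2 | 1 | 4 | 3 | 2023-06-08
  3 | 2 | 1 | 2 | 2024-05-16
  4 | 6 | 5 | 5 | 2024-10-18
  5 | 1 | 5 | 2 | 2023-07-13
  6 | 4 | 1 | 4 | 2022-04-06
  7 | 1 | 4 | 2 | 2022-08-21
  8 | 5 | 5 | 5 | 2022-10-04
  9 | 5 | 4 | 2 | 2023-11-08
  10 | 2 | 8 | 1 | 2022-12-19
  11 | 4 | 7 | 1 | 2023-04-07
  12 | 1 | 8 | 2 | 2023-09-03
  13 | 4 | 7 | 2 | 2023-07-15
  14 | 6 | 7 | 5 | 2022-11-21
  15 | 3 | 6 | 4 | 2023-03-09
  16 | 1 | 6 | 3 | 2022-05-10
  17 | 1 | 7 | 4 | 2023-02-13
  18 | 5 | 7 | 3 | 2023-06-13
SELECT p.name, COUNT(DISTINCT c.customer_id) AS distinct_customer_count FROM orders c JOIN products p ON c.product_id = p.id GROUP BY p.id, p.name

Execution result:
name | distinct_customer_count
Router | 2
Tablet | 2
Printer | 3
Laptop | 2
Webcam | 4
Charger | 2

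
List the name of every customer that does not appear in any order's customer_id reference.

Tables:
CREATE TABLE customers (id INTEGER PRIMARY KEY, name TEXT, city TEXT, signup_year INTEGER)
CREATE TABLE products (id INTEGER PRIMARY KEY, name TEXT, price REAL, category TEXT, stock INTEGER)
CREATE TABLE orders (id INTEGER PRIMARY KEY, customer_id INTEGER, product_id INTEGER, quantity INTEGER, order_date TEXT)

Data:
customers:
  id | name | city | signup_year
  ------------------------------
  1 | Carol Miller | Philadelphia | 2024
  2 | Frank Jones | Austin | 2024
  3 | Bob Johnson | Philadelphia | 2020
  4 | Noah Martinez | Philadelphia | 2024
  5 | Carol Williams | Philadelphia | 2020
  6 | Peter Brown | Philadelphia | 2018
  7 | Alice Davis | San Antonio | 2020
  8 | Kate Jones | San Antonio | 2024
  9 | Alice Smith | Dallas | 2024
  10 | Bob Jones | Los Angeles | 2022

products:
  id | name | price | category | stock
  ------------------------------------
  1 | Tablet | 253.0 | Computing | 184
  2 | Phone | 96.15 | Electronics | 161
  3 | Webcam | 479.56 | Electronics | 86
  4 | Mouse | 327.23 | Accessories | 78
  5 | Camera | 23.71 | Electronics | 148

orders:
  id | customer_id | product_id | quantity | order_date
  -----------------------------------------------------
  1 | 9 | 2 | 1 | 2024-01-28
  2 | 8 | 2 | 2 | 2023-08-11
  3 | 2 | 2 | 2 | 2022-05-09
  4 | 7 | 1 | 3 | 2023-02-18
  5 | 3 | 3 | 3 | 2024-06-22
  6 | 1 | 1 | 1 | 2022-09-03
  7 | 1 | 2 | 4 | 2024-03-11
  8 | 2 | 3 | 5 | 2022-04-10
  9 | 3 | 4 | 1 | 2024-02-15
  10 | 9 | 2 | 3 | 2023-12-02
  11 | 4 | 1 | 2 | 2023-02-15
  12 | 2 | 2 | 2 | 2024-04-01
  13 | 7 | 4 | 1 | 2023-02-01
SELECT p.name FROM customers p LEFT JOIN orders c ON c.customer_id = p.id WHERE c.id IS NULL

Execution result:
name
Carol Williams
Peter Brown
Bob Jones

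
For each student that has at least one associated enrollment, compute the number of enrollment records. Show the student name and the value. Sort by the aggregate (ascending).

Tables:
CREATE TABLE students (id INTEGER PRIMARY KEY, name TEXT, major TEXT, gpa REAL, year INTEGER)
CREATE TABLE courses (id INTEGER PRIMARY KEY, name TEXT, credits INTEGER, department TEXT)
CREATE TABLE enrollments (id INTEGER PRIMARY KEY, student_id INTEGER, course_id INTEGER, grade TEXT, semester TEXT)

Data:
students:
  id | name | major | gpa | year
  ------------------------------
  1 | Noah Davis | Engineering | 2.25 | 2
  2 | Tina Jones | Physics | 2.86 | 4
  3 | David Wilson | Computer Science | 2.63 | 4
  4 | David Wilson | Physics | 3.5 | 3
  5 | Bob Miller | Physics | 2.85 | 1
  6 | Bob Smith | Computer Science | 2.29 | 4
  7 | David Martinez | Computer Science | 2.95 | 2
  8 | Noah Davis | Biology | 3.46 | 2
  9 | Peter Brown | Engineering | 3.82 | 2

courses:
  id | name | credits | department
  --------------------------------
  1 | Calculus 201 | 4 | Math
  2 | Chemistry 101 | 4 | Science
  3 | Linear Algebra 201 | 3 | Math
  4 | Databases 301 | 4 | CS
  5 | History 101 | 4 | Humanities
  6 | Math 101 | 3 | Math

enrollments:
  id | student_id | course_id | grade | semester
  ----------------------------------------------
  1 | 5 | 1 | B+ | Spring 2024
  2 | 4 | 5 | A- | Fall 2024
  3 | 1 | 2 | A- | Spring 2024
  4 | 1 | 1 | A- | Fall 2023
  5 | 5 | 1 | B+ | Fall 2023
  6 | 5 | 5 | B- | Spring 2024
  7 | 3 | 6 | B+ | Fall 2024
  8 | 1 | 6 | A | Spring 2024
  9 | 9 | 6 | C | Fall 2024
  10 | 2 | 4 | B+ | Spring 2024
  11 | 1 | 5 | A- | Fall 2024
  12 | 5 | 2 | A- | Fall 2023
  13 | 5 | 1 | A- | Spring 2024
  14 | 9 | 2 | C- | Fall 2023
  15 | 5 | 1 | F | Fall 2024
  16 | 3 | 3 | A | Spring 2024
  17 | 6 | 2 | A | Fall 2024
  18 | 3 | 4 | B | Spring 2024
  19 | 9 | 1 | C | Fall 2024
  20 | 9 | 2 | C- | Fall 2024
SELECT p.name, COUNT(*) AS n FROM enrollments c JOIN students p ON c.student_id = p.id GROUP BY p.id, p.name ORDER BY n ASC

Execution result:
name | n
Tina Jones | 1
David Wilson | 1
Bob Smith | 1
David Wilson | 3
Noah Davis | 4
Peter Brown | 4
Bob Miller | 6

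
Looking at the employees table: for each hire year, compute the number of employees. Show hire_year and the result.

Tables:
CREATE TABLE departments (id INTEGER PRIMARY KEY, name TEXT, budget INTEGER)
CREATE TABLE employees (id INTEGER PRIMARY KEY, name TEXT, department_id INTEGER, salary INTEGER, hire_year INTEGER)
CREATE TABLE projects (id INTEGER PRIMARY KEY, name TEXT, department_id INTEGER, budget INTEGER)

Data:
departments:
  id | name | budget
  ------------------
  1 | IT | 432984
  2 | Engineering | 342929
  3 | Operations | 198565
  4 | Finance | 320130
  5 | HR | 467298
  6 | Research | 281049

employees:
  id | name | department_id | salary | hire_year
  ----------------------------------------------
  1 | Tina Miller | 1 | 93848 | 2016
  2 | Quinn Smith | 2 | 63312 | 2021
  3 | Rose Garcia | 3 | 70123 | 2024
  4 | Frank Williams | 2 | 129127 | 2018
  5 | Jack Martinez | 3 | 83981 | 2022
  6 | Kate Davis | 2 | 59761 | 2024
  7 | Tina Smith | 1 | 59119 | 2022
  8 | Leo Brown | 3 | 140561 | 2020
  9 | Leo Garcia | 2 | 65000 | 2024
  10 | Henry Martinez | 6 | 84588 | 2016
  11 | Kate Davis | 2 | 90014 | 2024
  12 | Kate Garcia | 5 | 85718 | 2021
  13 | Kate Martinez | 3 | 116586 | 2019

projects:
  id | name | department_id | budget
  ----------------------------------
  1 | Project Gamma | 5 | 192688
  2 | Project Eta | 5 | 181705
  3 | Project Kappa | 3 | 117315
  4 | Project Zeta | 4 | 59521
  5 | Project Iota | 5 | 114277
SELECT hire_year, COUNT(*) AS n FROM employees GROUP BY hire_year

Execution result:
hire_year | n
2016 | 2
2018 | 1
2019 | 1
2020 | 1
2021 | 2
2022 | 2
2024 | 4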